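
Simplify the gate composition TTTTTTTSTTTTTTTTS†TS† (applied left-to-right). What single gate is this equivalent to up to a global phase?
S†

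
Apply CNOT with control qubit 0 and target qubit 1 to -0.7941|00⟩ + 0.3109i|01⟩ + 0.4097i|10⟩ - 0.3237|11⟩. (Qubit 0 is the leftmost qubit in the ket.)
-0.7941|00⟩ + 0.3109i|01⟩ - 0.3237|10⟩ + 0.4097i|11⟩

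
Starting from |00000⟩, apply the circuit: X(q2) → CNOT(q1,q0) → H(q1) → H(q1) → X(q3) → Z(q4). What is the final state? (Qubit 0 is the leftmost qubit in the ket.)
|00110⟩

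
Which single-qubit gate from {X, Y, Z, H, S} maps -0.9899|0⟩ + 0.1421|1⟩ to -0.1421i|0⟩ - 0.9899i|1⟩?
Y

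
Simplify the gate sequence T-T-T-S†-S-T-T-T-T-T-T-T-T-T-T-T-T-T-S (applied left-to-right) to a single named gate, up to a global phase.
S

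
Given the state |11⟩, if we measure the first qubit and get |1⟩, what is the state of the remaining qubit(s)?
|1⟩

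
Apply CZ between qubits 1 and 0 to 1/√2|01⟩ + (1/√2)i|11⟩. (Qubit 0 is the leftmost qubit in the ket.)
1/√2|01⟩ - (1/√2)i|11⟩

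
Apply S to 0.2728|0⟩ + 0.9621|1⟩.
0.2728|0⟩ + 0.9621i|1⟩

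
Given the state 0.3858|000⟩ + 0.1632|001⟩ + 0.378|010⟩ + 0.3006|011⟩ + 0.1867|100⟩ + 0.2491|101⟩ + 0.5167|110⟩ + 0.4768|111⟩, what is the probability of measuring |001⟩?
0.02663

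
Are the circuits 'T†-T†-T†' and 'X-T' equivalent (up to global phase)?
No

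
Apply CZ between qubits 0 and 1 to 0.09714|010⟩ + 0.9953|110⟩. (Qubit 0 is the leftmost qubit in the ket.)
0.09714|010⟩ - 0.9953|110⟩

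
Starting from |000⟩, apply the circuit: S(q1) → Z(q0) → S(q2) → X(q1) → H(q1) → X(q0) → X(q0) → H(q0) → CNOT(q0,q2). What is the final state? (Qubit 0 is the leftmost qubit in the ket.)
1/2|000⟩ - 1/2|010⟩ + 1/2|101⟩ - 1/2|111⟩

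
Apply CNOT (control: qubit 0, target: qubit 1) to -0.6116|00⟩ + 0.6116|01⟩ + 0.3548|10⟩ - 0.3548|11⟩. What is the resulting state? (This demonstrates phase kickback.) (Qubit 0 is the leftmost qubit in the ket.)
-0.6116|00⟩ + 0.6116|01⟩ - 0.3548|10⟩ + 0.3548|11⟩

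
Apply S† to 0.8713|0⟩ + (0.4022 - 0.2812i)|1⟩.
0.8713|0⟩ + (-0.2812 - 0.4022i)|1⟩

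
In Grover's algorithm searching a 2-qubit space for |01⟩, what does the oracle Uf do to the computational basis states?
Uf|x⟩ = -|x⟩ if x = 01, else |x⟩ (phase flip on target)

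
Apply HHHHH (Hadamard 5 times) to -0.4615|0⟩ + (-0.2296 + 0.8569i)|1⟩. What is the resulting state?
(-0.4887 + 0.6059i)|0⟩ + (-0.164 - 0.6059i)|1⟩

H² = I, so H^5 = H: a single Hadamard. With (a, b) = (-0.4615, (-0.2296 + 0.8569i)), H gives ((a + b)/√2, (a − b)/√2) = ((-0.4887 + 0.6059i), (-0.164 - 0.6059i)).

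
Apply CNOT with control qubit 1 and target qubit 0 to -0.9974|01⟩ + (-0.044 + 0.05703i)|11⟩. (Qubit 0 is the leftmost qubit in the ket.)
(-0.044 + 0.05703i)|01⟩ - 0.9974|11⟩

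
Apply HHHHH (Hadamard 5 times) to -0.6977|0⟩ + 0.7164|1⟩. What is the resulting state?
0.01322|0⟩ - 0.9999|1⟩

H² = I, so H^5 = H: a single Hadamard. With (a, b) = (-0.6977, 0.7164), H gives ((a + b)/√2, (a − b)/√2) = (0.01322, -0.9999).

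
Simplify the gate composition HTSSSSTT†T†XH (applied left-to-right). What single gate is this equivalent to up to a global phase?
Z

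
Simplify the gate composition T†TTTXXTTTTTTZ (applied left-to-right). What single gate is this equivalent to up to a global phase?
Z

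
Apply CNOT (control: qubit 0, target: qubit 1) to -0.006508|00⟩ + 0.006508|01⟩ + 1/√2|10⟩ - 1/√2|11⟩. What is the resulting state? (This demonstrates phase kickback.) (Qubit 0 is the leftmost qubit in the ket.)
-0.006508|00⟩ + 0.006508|01⟩ - 1/√2|10⟩ + 1/√2|11⟩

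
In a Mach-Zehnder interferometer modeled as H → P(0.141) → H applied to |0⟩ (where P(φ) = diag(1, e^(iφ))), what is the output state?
(0.995 + 0.07027i)|0⟩ + (0.004962 - 0.07027i)|1⟩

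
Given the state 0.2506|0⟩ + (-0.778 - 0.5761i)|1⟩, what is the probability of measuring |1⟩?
0.9372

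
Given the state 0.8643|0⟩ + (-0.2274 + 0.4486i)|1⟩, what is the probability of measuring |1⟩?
0.253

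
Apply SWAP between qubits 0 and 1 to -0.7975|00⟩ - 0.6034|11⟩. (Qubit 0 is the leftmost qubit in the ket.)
-0.7975|00⟩ - 0.6034|11⟩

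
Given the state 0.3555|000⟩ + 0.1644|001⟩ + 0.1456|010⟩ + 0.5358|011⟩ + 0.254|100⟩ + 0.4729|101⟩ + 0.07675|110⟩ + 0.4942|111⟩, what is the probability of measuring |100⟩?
0.06452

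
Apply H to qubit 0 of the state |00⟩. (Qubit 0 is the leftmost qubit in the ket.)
1/√2|00⟩ + 1/√2|10⟩

H on qubit 0 mixes each pair of kets that differ only in qubit 0: amplitudes (a, b) of (|…0…⟩, |…1…⟩) become ((a + b)/√2, (a − b)/√2). Kets absent from the input have amplitude 0.
(|00⟩, |10⟩): (a, b) = (1, 0) → (1/√2, 1/√2)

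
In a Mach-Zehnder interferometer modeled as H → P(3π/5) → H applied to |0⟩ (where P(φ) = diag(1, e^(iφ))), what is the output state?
(0.3455 + 0.4755i)|0⟩ + (0.6545 - 0.4755i)|1⟩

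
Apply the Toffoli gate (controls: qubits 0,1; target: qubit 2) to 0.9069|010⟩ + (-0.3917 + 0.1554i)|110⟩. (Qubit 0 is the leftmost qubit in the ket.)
0.9069|010⟩ + (-0.3917 + 0.1554i)|111⟩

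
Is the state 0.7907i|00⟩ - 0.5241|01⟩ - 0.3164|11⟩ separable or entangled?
Entangled

Writing the state as a|00⟩ + b|01⟩ + c|10⟩ + d|11⟩, it is a product state iff ad − bc = 0.
Here (a, b, c, d) = (0.7907i, -0.5241, 0, -0.3164): ad − bc = (0.7907i)(-0.3164) − (-0.5241)(0) = -0.2502i ≠ 0, so the state is entangled.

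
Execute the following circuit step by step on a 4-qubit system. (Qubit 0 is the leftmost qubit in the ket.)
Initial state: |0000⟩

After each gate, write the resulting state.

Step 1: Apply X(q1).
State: |0100⟩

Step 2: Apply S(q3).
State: |0100⟩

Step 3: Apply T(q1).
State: (1/√2 + (1/√2)i)|0100⟩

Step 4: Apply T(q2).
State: (1/√2 + (1/√2)i)|0100⟩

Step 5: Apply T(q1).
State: i|0100⟩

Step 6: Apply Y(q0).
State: -|1100⟩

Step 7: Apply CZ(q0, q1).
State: |1100⟩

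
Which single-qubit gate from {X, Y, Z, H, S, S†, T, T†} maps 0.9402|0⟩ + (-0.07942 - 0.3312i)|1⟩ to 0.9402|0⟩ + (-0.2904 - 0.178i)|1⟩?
T†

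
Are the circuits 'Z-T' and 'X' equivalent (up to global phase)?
No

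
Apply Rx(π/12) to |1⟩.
-0.1305i|0⟩ + 0.9914|1⟩

Rx(π/12) = [[cos(θ/2), −i·sin(θ/2)], [−i·sin(θ/2), cos(θ/2)]]; θ = π/12, cos(θ/2) ≈ 0.991445, sin(θ/2) ≈ 0.130526.
With a = amp(|0⟩) = 0 and b = amp(|1⟩) = 1:
new amp(|0⟩) = (0.991445)·a + (-0.130526i)·b = -0.1305i
new amp(|1⟩) = (-0.130526i)·a + (0.991445)·b = 0.9914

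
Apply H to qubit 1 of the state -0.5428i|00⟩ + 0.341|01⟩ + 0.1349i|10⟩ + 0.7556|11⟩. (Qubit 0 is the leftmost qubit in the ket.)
(0.2411 - 0.3838i)|00⟩ + (-0.2411 - 0.3838i)|01⟩ + (0.5343 + 0.09539i)|10⟩ + (-0.5343 + 0.09539i)|11⟩

H on qubit 1 mixes each pair of kets that differ only in qubit 1: amplitudes (a, b) of (|…0…⟩, |…1…⟩) become ((a + b)/√2, (a − b)/√2). Kets absent from the input have amplitude 0.
(|00⟩, |01⟩): (a, b) = (-0.5428i, 0.341) → ((0.2411 - 0.3838i), (-0.2411 - 0.3838i))
(|10⟩, |11⟩): (a, b) = (0.1349i, 0.7556) → ((0.5343 + 0.09539i), (-0.5343 + 0.09539i))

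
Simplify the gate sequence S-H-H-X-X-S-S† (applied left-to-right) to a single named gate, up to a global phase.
S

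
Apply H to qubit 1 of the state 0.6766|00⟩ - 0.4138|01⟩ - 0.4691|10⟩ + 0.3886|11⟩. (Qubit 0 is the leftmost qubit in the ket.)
0.1858|00⟩ + 0.771|01⟩ - 0.05692|10⟩ - 0.6065|11⟩

H on qubit 1 mixes each pair of kets that differ only in qubit 1: amplitudes (a, b) of (|…0…⟩, |…1…⟩) become ((a + b)/√2, (a − b)/√2). Kets absent from the input have amplitude 0.
(|00⟩, |01⟩): (a, b) = (0.6766, -0.4138) → (0.1858, 0.771)
(|10⟩, |11⟩): (a, b) = (-0.4691, 0.3886) → (-0.05692, -0.6065)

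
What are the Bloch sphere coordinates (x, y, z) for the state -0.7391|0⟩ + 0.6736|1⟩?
(-0.9957, 0, 0.09253)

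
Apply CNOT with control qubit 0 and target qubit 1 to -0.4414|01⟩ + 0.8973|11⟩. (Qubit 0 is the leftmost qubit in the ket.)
-0.4414|01⟩ + 0.8973|10⟩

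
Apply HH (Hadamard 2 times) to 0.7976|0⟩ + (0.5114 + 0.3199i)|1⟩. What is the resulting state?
0.7976|0⟩ + (0.5114 + 0.3199i)|1⟩

H² = I, so an even number of Hadamards cancels: H^2 = I and the state is unchanged.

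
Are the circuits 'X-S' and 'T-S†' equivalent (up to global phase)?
No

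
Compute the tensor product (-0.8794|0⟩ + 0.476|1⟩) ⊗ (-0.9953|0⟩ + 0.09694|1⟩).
0.8753|00⟩ - 0.08525|01⟩ - 0.4738|10⟩ + 0.04614|11⟩

amp(|b₁b₂…⟩) = product of the factor amplitudes for bits b₁, b₂, …; only kets whose every factor amplitude is nonzero survive.
|00⟩: (-0.8794)(-0.9953) = 0.8753
|01⟩: (-0.8794)(0.09694) = -0.08525
|10⟩: (0.476)(-0.9953) = -0.4738
|11⟩: (0.476)(0.09694) = 0.04614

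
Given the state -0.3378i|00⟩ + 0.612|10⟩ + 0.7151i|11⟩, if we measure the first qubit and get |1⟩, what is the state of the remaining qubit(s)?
0.6502|0⟩ + 0.7598i|1⟩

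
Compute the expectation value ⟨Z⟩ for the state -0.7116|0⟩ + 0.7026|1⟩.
0.01273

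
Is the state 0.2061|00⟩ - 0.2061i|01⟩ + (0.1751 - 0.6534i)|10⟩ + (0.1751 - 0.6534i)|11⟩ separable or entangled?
Entangled

Writing the state as a|00⟩ + b|01⟩ + c|10⟩ + d|11⟩, it is a product state iff ad − bc = 0.
Here (a, b, c, d) = (0.2061, -0.2061i, (0.1751 - 0.6534i), (0.1751 - 0.6534i)): ad − bc = (0.2061)(0.1751 - 0.6534i) − (-0.2061i)(0.1751 - 0.6534i) = (0.1708 - 0.09858i) ≠ 0, so the state is entangled.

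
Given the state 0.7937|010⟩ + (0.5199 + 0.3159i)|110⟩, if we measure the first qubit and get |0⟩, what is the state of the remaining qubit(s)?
|10⟩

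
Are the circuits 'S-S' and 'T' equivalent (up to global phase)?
No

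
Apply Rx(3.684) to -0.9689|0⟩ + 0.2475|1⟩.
(0.2596 - 0.2385i)|0⟩ + (-0.0663 + 0.9335i)|1⟩

Rx(3.684) = [[cos(θ/2), −i·sin(θ/2)], [−i·sin(θ/2), cos(θ/2)]]; θ = 3.684, cos(θ/2) ≈ -0.267891, sin(θ/2) ≈ 0.963449.
With a = amp(|0⟩) = -0.9689 and b = amp(|1⟩) = 0.2475:
new amp(|0⟩) = (-0.267891)·a + (-0.963449i)·b = (0.2596 - 0.2385i)
new amp(|1⟩) = (-0.963449i)·a + (-0.267891)·b = (-0.0663 + 0.9335i)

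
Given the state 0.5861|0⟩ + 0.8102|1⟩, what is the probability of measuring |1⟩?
0.6564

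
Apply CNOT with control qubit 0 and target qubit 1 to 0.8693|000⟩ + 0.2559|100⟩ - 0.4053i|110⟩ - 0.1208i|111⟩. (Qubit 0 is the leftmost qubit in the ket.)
0.8693|000⟩ - 0.4053i|100⟩ - 0.1208i|101⟩ + 0.2559|110⟩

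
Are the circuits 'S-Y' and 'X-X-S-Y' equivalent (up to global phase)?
Yes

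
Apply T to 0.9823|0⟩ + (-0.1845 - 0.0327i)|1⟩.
0.9823|0⟩ + (-0.1073 - 0.1536i)|1⟩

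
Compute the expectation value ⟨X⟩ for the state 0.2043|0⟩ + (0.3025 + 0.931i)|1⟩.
0.1236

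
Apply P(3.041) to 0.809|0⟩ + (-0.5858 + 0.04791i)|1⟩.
0.809|0⟩ + (0.578 - 0.1065i)|1⟩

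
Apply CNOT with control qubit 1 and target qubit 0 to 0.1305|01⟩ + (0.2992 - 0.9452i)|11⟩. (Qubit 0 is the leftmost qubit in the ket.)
(0.2992 - 0.9452i)|01⟩ + 0.1305|11⟩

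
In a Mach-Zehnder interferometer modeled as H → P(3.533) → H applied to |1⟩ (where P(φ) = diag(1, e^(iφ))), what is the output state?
(0.9622 + 0.1907i)|0⟩ + (0.03781 - 0.1907i)|1⟩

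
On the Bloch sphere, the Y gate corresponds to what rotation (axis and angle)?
Rotation by π around the y-axis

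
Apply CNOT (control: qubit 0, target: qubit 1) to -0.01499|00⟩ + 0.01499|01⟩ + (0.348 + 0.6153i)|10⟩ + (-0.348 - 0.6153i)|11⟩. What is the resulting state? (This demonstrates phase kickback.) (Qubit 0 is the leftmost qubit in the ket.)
-0.01499|00⟩ + 0.01499|01⟩ + (-0.348 - 0.6153i)|10⟩ + (0.348 + 0.6153i)|11⟩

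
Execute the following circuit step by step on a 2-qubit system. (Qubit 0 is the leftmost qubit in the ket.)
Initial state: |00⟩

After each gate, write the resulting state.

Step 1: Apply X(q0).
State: |10⟩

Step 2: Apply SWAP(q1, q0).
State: |01⟩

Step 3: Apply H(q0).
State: 1/√2|01⟩ + 1/√2|11⟩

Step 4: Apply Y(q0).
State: -(1/√2)i|01⟩ + (1/√2)i|11⟩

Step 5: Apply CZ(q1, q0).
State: -(1/√2)i|01⟩ - (1/√2)i|11⟩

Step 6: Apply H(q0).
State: -i|01⟩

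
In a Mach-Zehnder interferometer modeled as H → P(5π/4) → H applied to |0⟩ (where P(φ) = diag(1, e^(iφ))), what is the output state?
(0.1464 - (1/√8)i)|0⟩ + (0.8536 + (1/√8)i)|1⟩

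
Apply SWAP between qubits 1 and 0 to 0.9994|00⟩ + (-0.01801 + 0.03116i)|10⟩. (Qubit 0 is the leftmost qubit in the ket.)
0.9994|00⟩ + (-0.01801 + 0.03116i)|01⟩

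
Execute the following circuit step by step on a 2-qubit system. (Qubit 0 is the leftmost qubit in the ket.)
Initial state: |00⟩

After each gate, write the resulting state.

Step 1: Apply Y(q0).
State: i|10⟩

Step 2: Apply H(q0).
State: (1/√2)i|00⟩ - (1/√2)i|10⟩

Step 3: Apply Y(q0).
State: -1/√2|00⟩ - 1/√2|10⟩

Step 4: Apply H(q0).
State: -|00⟩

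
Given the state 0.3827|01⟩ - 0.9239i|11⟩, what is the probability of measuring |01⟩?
0.1465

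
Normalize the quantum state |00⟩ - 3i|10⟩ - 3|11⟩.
0.2294|00⟩ - 0.6882i|10⟩ - 0.6882|11⟩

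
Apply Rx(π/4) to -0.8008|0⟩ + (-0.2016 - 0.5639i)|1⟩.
(-0.9556 + 0.07715i)|0⟩ + (-0.1863 - 0.2145i)|1⟩

Rx(π/4) = [[cos(θ/2), −i·sin(θ/2)], [−i·sin(θ/2), cos(θ/2)]]; θ = π/4, cos(θ/2) ≈ 0.92388, sin(θ/2) ≈ 0.382683.
With a = amp(|0⟩) = -0.8008 and b = amp(|1⟩) = (-0.2016 - 0.5639i):
new amp(|0⟩) = (0.92388)·a + (-0.382683i)·b = (-0.9556 + 0.07715i)
new amp(|1⟩) = (-0.382683i)·a + (0.92388)·b = (-0.1863 - 0.2145i)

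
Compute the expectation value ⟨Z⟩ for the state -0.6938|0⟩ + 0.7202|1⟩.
-0.03733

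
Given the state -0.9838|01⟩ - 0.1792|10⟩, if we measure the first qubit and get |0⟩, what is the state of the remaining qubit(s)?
-|1⟩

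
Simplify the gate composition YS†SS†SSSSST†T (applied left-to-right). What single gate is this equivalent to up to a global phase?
Y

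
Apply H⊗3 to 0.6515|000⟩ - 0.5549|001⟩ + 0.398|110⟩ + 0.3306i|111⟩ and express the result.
(0.1749 + 0.1169i)|000⟩ + (0.5672 - 0.1169i)|001⟩ + (-0.1066 - 0.1169i)|010⟩ + (0.2858 + 0.1169i)|011⟩ + (-0.1066 - 0.1169i)|100⟩ + (0.2858 + 0.1169i)|101⟩ + (0.1749 + 0.1169i)|110⟩ + (0.5672 - 0.1169i)|111⟩

H⊗3 gives amp(|y⟩) = (1/2√2) Σ_x (−1)^(x·y) amp(|x⟩), where x·y is the number of positions in which both x and y have a 1.
|000⟩: (0.6515 - 0.5549 + 0.398 + 0.3306i)/(2√2) = (0.1749 + 0.1169i)
|001⟩: (0.6515 + 0.5549 + 0.398 - 0.3306i)/(2√2) = (0.5672 - 0.1169i)
|010⟩: (0.6515 - 0.5549 - 0.398 - 0.3306i)/(2√2) = (-0.1066 - 0.1169i)
|011⟩: (0.6515 + 0.5549 - 0.398 + 0.3306i)/(2√2) = (0.2858 + 0.1169i)
|100⟩: (0.6515 - 0.5549 - 0.398 - 0.3306i)/(2√2) = (-0.1066 - 0.1169i)
|101⟩: (0.6515 + 0.5549 - 0.398 + 0.3306i)/(2√2) = (0.2858 + 0.1169i)
|110⟩: (0.6515 - 0.5549 + 0.398 + 0.3306i)/(2√2) = (0.1749 + 0.1169i)
|111⟩: (0.6515 + 0.5549 + 0.398 - 0.3306i)/(2√2) = (0.5672 - 0.1169i)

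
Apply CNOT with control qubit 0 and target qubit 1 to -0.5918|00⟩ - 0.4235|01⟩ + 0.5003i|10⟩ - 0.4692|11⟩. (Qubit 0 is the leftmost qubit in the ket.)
-0.5918|00⟩ - 0.4235|01⟩ - 0.4692|10⟩ + 0.5003i|11⟩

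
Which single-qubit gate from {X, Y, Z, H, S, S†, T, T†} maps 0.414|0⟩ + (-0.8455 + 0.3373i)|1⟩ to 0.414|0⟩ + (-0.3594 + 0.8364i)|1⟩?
T†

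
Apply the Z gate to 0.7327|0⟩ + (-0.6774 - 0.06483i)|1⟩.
0.7327|0⟩ + (0.6774 + 0.06483i)|1⟩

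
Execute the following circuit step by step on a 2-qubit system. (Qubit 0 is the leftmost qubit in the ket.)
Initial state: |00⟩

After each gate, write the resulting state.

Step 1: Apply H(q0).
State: 1/√2|00⟩ + 1/√2|10⟩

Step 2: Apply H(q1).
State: 1/2|00⟩ + 1/2|01⟩ + 1/2|10⟩ + 1/2|11⟩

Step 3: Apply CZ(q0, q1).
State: 1/2|00⟩ + 1/2|01⟩ + 1/2|10⟩ - 1/2|11⟩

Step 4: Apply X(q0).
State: 1/2|00⟩ - 1/2|01⟩ + 1/2|10⟩ + 1/2|11⟩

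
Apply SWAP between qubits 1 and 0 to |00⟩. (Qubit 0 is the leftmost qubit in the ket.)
|00⟩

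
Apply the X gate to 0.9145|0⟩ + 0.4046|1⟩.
0.4046|0⟩ + 0.9145|1⟩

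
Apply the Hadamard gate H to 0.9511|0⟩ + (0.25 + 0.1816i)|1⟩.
(0.8493 + 0.1284i)|0⟩ + (0.4958 - 0.1284i)|1⟩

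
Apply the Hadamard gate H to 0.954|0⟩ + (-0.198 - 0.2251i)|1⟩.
(0.5346 - 0.1592i)|0⟩ + (0.8146 + 0.1592i)|1⟩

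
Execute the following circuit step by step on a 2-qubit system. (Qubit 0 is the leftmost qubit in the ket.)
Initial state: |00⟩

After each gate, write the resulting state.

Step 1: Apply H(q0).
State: 1/√2|00⟩ + 1/√2|10⟩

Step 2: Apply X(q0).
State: 1/√2|00⟩ + 1/√2|10⟩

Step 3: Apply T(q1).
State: 1/√2|00⟩ + 1/√2|10⟩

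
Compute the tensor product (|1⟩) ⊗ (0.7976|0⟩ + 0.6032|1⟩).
0.7976|10⟩ + 0.6032|11⟩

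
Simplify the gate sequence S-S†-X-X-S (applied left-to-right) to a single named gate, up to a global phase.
S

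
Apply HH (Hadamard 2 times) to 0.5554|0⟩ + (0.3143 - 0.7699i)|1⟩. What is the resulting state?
0.5554|0⟩ + (0.3143 - 0.7699i)|1⟩

H² = I, so an even number of Hadamards cancels: H^2 = I and the state is unchanged.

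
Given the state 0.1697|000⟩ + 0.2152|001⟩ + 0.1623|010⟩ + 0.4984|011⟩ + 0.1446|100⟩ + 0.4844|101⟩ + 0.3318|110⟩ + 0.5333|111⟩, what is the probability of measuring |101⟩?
0.2346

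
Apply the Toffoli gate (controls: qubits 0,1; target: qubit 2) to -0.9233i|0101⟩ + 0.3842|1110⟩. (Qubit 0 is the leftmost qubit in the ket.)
-0.9233i|0101⟩ + 0.3842|1100⟩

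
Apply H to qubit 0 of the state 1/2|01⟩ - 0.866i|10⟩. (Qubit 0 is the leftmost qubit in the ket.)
-0.6124i|00⟩ + 1/√8|01⟩ + 0.6124i|10⟩ + 1/√8|11⟩

H on qubit 0 mixes each pair of kets that differ only in qubit 0: amplitudes (a, b) of (|…0…⟩, |…1…⟩) become ((a + b)/√2, (a − b)/√2). Kets absent from the input have amplitude 0.
(|00⟩, |10⟩): (a, b) = (0, -0.866i) → (-0.6124i, 0.6124i)
(|01⟩, |11⟩): (a, b) = (1/2, 0) → (1/√8, 1/√8)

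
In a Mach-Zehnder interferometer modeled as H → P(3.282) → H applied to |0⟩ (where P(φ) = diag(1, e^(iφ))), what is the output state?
(0.00492 - 0.06997i)|0⟩ + (0.9951 + 0.06997i)|1⟩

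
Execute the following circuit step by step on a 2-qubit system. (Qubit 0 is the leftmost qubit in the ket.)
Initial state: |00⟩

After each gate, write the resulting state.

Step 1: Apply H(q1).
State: 1/√2|00⟩ + 1/√2|01⟩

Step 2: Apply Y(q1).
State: -(1/√2)i|00⟩ + (1/√2)i|01⟩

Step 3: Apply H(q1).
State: -i|01⟩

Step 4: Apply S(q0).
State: -i|01⟩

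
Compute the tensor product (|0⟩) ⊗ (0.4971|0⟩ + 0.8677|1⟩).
0.4971|00⟩ + 0.8677|01⟩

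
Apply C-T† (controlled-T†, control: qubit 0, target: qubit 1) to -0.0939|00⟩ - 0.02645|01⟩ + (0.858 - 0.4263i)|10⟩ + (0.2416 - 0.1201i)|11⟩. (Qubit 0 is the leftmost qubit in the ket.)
-0.0939|00⟩ - 0.02645|01⟩ + (0.858 - 0.4263i)|10⟩ + (0.08591 - 0.2558i)|11⟩

C-T† leaves the control-|0⟩ kets |00⟩, |01⟩ unchanged and applies T† to qubit 1 on the control-|1⟩ pair (|10⟩, |11⟩).
T† = [[1, 0], [0, (1/√2 - (1/√2)i)]].
With a = amp(|10⟩) = (0.858 - 0.4263i) and b = amp(|11⟩) = (0.2416 - 0.1201i):
new amp(|10⟩) = (1)·a = (0.858 - 0.4263i)
new amp(|11⟩) = (1/√2 - (1/√2)i)·b = (0.08591 - 0.2558i)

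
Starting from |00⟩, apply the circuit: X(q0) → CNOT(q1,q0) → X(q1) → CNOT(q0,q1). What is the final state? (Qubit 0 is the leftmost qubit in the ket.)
|10⟩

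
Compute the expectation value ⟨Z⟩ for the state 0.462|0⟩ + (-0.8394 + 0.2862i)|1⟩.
-0.5731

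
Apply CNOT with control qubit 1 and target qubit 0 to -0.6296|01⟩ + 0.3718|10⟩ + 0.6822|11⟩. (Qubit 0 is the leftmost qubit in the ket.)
0.6822|01⟩ + 0.3718|10⟩ - 0.6296|11⟩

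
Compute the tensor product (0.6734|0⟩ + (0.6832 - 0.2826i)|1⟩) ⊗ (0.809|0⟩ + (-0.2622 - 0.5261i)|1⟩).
0.5448|00⟩ + (-0.1766 - 0.3543i)|01⟩ + (0.5527 - 0.2286i)|10⟩ + (-0.3278 - 0.2853i)|11⟩

amp(|b₁b₂…⟩) = product of the factor amplitudes for bits b₁, b₂, …; only kets whose every factor amplitude is nonzero survive.
|00⟩: (0.6734)(0.809) = 0.5448
|01⟩: (0.6734)(-0.2622 - 0.5261i) = (-0.1766 - 0.3543i)
|10⟩: (0.6832 - 0.2826i)(0.809) = (0.5527 - 0.2286i)
|11⟩: (0.6832 - 0.2826i)(-0.2622 - 0.5261i) = (-0.3278 - 0.2853i)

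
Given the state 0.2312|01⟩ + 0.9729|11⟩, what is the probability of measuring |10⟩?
0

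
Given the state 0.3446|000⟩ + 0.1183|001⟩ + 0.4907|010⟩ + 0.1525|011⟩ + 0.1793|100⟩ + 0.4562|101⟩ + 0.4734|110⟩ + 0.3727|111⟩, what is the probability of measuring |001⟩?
0.01399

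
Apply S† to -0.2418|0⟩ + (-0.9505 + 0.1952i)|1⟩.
-0.2418|0⟩ + (0.1952 + 0.9505i)|1⟩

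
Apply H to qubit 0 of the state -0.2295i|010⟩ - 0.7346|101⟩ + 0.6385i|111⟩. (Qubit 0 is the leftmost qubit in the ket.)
-0.5194|001⟩ - 0.1623i|010⟩ + 0.4515i|011⟩ + 0.5194|101⟩ - 0.1623i|110⟩ - 0.4515i|111⟩

H on qubit 0 mixes each pair of kets that differ only in qubit 0: amplitudes (a, b) of (|…0…⟩, |…1…⟩) become ((a + b)/√2, (a − b)/√2). Kets absent from the input have amplitude 0.
(|001⟩, |101⟩): (a, b) = (0, -0.7346) → (-0.5194, 0.5194)
(|010⟩, |110⟩): (a, b) = (-0.2295i, 0) → (-0.1623i, -0.1623i)
(|011⟩, |111⟩): (a, b) = (0, 0.6385i) → (0.4515i, -0.4515i)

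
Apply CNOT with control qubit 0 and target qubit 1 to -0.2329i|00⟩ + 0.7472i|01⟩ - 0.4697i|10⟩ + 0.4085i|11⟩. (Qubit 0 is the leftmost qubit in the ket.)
-0.2329i|00⟩ + 0.7472i|01⟩ + 0.4085i|10⟩ - 0.4697i|11⟩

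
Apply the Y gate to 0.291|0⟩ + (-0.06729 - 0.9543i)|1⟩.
(-0.9543 + 0.06729i)|0⟩ + 0.291i|1⟩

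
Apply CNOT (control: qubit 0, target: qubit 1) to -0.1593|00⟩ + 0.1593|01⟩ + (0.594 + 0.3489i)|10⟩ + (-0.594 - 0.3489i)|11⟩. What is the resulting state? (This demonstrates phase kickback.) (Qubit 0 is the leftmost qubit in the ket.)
-0.1593|00⟩ + 0.1593|01⟩ + (-0.594 - 0.3489i)|10⟩ + (0.594 + 0.3489i)|11⟩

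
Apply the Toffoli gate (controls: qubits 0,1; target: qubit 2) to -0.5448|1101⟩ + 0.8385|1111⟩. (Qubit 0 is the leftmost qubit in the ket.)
0.8385|1101⟩ - 0.5448|1111⟩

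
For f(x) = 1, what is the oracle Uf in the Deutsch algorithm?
I ⊗ X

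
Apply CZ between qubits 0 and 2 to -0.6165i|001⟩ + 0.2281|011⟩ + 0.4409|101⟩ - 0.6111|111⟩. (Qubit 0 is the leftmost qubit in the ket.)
-0.6165i|001⟩ + 0.2281|011⟩ - 0.4409|101⟩ + 0.6111|111⟩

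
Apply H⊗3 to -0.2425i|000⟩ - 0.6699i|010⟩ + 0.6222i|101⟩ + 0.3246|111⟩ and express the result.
(0.1148 - 0.1026i)|000⟩ + (-0.1148 - 0.5426i)|001⟩ + (-0.1148 + 0.3711i)|010⟩ + (0.1148 - 0.06887i)|011⟩ + (-0.1148 - 0.5426i)|100⟩ + (0.1148 - 0.1026i)|101⟩ + (0.1148 - 0.06887i)|110⟩ + (-0.1148 + 0.3711i)|111⟩

H⊗3 gives amp(|y⟩) = (1/2√2) Σ_x (−1)^(x·y) amp(|x⟩), where x·y is the number of positions in which both x and y have a 1.
|000⟩: (-0.2425i - 0.6699i + 0.6222i + 0.3246)/(2√2) = (0.1148 - 0.1026i)
|001⟩: (-0.2425i - 0.6699i - 0.6222i - 0.3246)/(2√2) = (-0.1148 - 0.5426i)
|010⟩: (-0.2425i + 0.6699i + 0.6222i - 0.3246)/(2√2) = (-0.1148 + 0.3711i)
|011⟩: (-0.2425i + 0.6699i - 0.6222i + 0.3246)/(2√2) = (0.1148 - 0.06887i)
|100⟩: (-0.2425i - 0.6699i - 0.6222i - 0.3246)/(2√2) = (-0.1148 - 0.5426i)
|101⟩: (-0.2425i - 0.6699i + 0.6222i + 0.3246)/(2√2) = (0.1148 - 0.1026i)
|110⟩: (-0.2425i + 0.6699i - 0.6222i + 0.3246)/(2√2) = (0.1148 - 0.06887i)
|111⟩: (-0.2425i + 0.6699i + 0.6222i - 0.3246)/(2√2) = (-0.1148 + 0.3711i)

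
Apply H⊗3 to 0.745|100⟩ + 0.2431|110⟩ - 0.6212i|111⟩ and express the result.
(0.3493 - 0.2196i)|000⟩ + (0.3493 + 0.2196i)|001⟩ + (0.1774 + 0.2196i)|010⟩ + (0.1774 - 0.2196i)|011⟩ + (-0.3493 + 0.2196i)|100⟩ + (-0.3493 - 0.2196i)|101⟩ + (-0.1774 - 0.2196i)|110⟩ + (-0.1774 + 0.2196i)|111⟩

H⊗3 gives amp(|y⟩) = (1/2√2) Σ_x (−1)^(x·y) amp(|x⟩), where x·y is the number of positions in which both x and y have a 1.
|000⟩: (0.745 + 0.2431 - 0.6212i)/(2√2) = (0.3493 - 0.2196i)
|001⟩: (0.745 + 0.2431 + 0.6212i)/(2√2) = (0.3493 + 0.2196i)
|010⟩: (0.745 - 0.2431 + 0.6212i)/(2√2) = (0.1774 + 0.2196i)
|011⟩: (0.745 - 0.2431 - 0.6212i)/(2√2) = (0.1774 - 0.2196i)
|100⟩: (-0.745 - 0.2431 + 0.6212i)/(2√2) = (-0.3493 + 0.2196i)
|101⟩: (-0.745 - 0.2431 - 0.6212i)/(2√2) = (-0.3493 - 0.2196i)
|110⟩: (-0.745 + 0.2431 - 0.6212i)/(2√2) = (-0.1774 - 0.2196i)
|111⟩: (-0.745 + 0.2431 + 0.6212i)/(2√2) = (-0.1774 + 0.2196i)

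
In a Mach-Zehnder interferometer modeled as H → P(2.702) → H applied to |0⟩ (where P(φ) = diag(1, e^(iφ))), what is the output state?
(0.04754 + 0.2128i)|0⟩ + (0.9525 - 0.2128i)|1⟩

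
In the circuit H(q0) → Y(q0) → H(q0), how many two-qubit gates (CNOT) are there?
0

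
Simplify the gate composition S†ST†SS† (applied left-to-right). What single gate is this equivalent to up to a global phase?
T†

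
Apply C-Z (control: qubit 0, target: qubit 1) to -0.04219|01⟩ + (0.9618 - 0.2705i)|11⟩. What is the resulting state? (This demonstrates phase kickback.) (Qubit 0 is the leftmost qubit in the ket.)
-0.04219|01⟩ + (-0.9618 + 0.2705i)|11⟩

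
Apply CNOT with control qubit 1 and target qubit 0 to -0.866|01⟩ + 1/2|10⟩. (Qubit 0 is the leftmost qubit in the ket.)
1/2|10⟩ - 0.866|11⟩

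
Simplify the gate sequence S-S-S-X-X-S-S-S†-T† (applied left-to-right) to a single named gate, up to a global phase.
T†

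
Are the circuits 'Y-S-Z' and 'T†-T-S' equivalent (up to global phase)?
No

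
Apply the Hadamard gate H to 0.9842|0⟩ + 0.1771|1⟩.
0.8212|0⟩ + 0.5707|1⟩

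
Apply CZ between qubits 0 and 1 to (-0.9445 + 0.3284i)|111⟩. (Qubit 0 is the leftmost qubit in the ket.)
(0.9445 - 0.3284i)|111⟩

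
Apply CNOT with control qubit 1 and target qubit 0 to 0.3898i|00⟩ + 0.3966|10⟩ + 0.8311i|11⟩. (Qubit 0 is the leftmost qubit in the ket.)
0.3898i|00⟩ + 0.8311i|01⟩ + 0.3966|10⟩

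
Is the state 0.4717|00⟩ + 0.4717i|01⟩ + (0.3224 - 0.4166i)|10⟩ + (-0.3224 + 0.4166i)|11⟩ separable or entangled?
Entangled

Writing the state as a|00⟩ + b|01⟩ + c|10⟩ + d|11⟩, it is a product state iff ad − bc = 0.
Here (a, b, c, d) = (0.4717, 0.4717i, (0.3224 - 0.4166i), (-0.3224 + 0.4166i)): ad − bc = (0.4717)(-0.3224 + 0.4166i) − (0.4717i)(0.3224 - 0.4166i) = (-0.3486 + 0.04443i) ≠ 0, so the state is entangled.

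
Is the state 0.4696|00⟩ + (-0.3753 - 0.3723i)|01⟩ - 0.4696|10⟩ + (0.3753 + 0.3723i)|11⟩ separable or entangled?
Separable

Writing the state as a|00⟩ + b|01⟩ + c|10⟩ + d|11⟩, it is a product state iff ad − bc = 0.
Here (a, b, c, d) = (0.4696, (-0.3753 - 0.3723i), -0.4696, (0.3753 + 0.3723i)): ad − bc = (0.4696)(0.3753 + 0.3723i) − (-0.3753 - 0.3723i)(-0.4696) = 0, so the state is separable.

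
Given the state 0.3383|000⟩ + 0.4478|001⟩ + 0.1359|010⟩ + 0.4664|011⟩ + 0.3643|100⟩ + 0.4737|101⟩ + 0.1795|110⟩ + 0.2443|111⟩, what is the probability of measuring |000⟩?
0.1144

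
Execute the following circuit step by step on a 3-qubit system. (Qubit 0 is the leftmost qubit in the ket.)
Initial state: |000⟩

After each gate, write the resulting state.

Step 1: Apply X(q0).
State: |100⟩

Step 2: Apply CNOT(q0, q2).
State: |101⟩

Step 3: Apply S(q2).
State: i|101⟩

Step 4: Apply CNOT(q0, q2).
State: i|100⟩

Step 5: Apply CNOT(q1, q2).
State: i|100⟩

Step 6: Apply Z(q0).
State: -i|100⟩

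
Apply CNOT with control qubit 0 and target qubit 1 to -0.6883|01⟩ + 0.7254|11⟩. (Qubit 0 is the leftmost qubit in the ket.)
-0.6883|01⟩ + 0.7254|10⟩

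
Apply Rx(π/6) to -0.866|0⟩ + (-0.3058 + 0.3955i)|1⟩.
(-0.7341 + 0.07915i)|0⟩ + (-0.2954 + 0.6062i)|1⟩

Rx(π/6) = [[cos(θ/2), −i·sin(θ/2)], [−i·sin(θ/2), cos(θ/2)]]; θ = π/6, cos(θ/2) ≈ 0.965926, sin(θ/2) ≈ 0.258819.
With a = amp(|0⟩) = -0.866 and b = amp(|1⟩) = (-0.3058 + 0.3955i):
new amp(|0⟩) = (0.965926)·a + (-0.258819i)·b = (-0.7341 + 0.07915i)
new amp(|1⟩) = (-0.258819i)·a + (0.965926)·b = (-0.2954 + 0.6062i)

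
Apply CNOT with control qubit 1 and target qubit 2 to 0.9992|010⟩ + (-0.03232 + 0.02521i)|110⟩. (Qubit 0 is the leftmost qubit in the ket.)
0.9992|011⟩ + (-0.03232 + 0.02521i)|111⟩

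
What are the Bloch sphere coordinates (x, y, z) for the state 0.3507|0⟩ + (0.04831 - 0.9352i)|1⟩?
(0.03388, -0.6559, -0.7539)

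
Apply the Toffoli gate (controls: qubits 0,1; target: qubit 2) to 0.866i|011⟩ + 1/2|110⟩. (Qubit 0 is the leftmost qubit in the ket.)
0.866i|011⟩ + 1/2|111⟩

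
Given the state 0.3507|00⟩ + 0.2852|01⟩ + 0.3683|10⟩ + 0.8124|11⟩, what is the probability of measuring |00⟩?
0.123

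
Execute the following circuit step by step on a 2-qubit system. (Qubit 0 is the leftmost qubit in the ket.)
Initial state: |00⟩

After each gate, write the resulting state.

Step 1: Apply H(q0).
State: 1/√2|00⟩ + 1/√2|10⟩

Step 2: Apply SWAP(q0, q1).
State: 1/√2|00⟩ + 1/√2|01⟩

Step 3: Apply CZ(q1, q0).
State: 1/√2|00⟩ + 1/√2|01⟩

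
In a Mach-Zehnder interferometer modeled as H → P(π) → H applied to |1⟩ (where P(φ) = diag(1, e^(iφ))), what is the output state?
|0⟩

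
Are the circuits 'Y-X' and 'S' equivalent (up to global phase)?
No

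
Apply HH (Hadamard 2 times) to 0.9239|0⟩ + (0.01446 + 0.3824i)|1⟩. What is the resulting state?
0.9239|0⟩ + (0.01446 + 0.3824i)|1⟩

H² = I, so an even number of Hadamards cancels: H^2 = I and the state is unchanged.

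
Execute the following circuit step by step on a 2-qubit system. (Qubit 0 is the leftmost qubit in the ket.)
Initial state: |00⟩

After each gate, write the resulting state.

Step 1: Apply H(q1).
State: 1/√2|00⟩ + 1/√2|01⟩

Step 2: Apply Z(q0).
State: 1/√2|00⟩ + 1/√2|01⟩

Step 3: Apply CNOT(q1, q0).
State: 1/√2|00⟩ + 1/√2|11⟩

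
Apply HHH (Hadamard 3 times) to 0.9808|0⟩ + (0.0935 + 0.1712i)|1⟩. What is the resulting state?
(0.7596 + 0.1211i)|0⟩ + (0.6274 - 0.1211i)|1⟩

H² = I, so H^3 = H: a single Hadamard. With (a, b) = (0.9808, (0.0935 + 0.1712i)), H gives ((a + b)/√2, (a − b)/√2) = ((0.7596 + 0.1211i), (0.6274 - 0.1211i)).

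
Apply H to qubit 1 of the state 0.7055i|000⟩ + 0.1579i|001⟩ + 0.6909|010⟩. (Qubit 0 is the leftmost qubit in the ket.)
(0.4885 + 0.4989i)|000⟩ + 0.1117i|001⟩ + (-0.4885 + 0.4989i)|010⟩ + 0.1117i|011⟩

H on qubit 1 mixes each pair of kets that differ only in qubit 1: amplitudes (a, b) of (|…0…⟩, |…1…⟩) become ((a + b)/√2, (a − b)/√2). Kets absent from the input have amplitude 0.
(|000⟩, |010⟩): (a, b) = (0.7055i, 0.6909) → ((0.4885 + 0.4989i), (-0.4885 + 0.4989i))
(|001⟩, |011⟩): (a, b) = (0.1579i, 0) → (0.1117i, 0.1117i)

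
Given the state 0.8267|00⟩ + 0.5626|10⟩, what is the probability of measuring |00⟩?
0.6834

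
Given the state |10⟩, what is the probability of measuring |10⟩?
1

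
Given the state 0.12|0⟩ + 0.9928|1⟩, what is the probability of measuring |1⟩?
0.9857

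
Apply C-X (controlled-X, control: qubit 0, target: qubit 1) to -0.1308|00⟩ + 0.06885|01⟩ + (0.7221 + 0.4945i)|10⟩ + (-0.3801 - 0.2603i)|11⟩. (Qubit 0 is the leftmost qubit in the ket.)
-0.1308|00⟩ + 0.06885|01⟩ + (-0.3801 - 0.2603i)|10⟩ + (0.7221 + 0.4945i)|11⟩

C-X leaves the control-|0⟩ kets |00⟩, |01⟩ unchanged and applies X to qubit 1 on the control-|1⟩ pair (|10⟩, |11⟩).
X = [[0, 1], [1, 0]].
With a = amp(|10⟩) = (0.7221 + 0.4945i) and b = amp(|11⟩) = (-0.3801 - 0.2603i):
new amp(|10⟩) = (1)·b = (-0.3801 - 0.2603i)
new amp(|11⟩) = (1)·a = (0.7221 + 0.4945i)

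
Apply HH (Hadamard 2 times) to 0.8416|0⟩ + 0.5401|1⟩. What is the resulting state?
0.8416|0⟩ + 0.5401|1⟩

H² = I, so an even number of Hadamards cancels: H^2 = I and the state is unchanged.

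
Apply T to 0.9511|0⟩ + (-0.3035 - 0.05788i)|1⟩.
0.9511|0⟩ + (-0.1737 - 0.2555i)|1⟩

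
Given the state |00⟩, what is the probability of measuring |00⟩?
1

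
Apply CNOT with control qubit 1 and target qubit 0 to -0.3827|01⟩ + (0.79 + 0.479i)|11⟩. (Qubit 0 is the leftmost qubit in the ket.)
(0.79 + 0.479i)|01⟩ - 0.3827|11⟩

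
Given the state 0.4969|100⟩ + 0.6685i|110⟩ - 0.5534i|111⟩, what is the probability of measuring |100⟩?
0.2469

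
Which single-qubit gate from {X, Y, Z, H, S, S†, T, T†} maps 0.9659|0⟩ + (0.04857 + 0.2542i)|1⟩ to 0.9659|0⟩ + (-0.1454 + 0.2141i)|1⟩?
T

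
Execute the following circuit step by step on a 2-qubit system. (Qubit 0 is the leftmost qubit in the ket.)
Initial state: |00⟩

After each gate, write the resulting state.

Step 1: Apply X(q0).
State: |10⟩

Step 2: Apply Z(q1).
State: |10⟩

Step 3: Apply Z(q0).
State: -|10⟩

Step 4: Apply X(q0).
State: -|00⟩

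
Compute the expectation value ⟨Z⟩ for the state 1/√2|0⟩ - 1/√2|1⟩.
0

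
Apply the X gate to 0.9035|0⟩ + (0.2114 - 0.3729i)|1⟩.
(0.2114 - 0.3729i)|0⟩ + 0.9035|1⟩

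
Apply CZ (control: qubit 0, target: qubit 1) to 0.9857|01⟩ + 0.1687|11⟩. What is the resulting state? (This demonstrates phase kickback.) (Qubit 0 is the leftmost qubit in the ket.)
0.9857|01⟩ - 0.1687|11⟩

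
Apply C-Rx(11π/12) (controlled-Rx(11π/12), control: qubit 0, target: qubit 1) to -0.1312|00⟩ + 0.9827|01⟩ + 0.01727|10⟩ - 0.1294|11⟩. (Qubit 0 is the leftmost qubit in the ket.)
-0.1312|00⟩ + 0.9827|01⟩ + (0.002254 + 0.1283i)|10⟩ + (-0.01689 - 0.01712i)|11⟩

C-Rx(11π/12) leaves the control-|0⟩ kets |00⟩, |01⟩ unchanged and applies Rx(11π/12) to qubit 1 on the control-|1⟩ pair (|10⟩, |11⟩).
Rx(11π/12) = [[cos(θ/2), −i·sin(θ/2)], [−i·sin(θ/2), cos(θ/2)]]; θ = 11π/12, cos(θ/2) ≈ 0.130526, sin(θ/2) ≈ 0.991445.
With a = amp(|10⟩) = 0.01727 and b = amp(|11⟩) = -0.1294:
new amp(|10⟩) = (0.130526)·a + (-0.991445i)·b = (0.002254 + 0.1283i)
new amp(|11⟩) = (-0.991445i)·a + (0.130526)·b = (-0.01689 - 0.01712i)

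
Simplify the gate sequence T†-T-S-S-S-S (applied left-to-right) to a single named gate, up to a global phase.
I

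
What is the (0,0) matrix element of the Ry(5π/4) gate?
-0.3827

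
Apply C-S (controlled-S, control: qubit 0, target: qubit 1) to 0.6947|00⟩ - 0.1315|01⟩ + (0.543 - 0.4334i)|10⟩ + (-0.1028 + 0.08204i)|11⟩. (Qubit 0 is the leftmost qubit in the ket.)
0.6947|00⟩ - 0.1315|01⟩ + (0.543 - 0.4334i)|10⟩ + (-0.08204 - 0.1028i)|11⟩

C-S leaves the control-|0⟩ kets |00⟩, |01⟩ unchanged and applies S to qubit 1 on the control-|1⟩ pair (|10⟩, |11⟩).
S = [[1, 0], [0, i]].
With a = amp(|10⟩) = (0.543 - 0.4334i) and b = amp(|11⟩) = (-0.1028 + 0.08204i):
new amp(|10⟩) = (1)·a = (0.543 - 0.4334i)
new amp(|11⟩) = (i)·b = (-0.08204 - 0.1028i)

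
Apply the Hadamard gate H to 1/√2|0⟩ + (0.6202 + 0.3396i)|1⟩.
(0.9385 + 0.2401i)|0⟩ + (0.06145 - 0.2401i)|1⟩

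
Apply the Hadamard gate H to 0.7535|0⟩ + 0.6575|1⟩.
0.9977|0⟩ + 0.06788|1⟩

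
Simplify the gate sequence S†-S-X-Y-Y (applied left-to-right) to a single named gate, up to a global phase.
X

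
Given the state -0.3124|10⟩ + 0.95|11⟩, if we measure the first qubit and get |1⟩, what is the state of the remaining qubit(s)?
-0.3124|0⟩ + 0.95|1⟩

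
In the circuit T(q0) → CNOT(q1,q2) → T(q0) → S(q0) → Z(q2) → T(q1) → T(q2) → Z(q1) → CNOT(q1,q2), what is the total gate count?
9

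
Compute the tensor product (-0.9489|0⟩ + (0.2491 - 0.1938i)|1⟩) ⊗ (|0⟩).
-0.9489|00⟩ + (0.2491 - 0.1938i)|10⟩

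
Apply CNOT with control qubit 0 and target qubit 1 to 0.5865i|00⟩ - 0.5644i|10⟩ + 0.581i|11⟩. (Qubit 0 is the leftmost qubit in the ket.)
0.5865i|00⟩ + 0.581i|10⟩ - 0.5644i|11⟩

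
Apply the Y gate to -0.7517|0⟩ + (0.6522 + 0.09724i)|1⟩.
(0.09724 - 0.6522i)|0⟩ - 0.7517i|1⟩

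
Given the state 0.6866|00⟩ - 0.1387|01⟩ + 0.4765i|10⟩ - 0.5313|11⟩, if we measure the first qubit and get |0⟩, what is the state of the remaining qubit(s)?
0.9802|0⟩ - 0.198|1⟩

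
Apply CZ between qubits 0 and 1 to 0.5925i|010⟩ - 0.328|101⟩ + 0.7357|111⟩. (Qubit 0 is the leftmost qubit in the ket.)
0.5925i|010⟩ - 0.328|101⟩ - 0.7357|111⟩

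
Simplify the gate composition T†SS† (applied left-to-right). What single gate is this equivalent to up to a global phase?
T†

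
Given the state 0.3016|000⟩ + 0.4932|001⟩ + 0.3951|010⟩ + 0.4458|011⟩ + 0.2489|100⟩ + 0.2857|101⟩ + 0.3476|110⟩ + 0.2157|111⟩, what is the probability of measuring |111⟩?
0.04653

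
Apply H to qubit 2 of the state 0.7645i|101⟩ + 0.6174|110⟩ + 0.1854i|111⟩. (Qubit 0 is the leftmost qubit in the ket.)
0.5406i|100⟩ - 0.5406i|101⟩ + (0.4366 + 0.1311i)|110⟩ + (0.4366 - 0.1311i)|111⟩

H on qubit 2 mixes each pair of kets that differ only in qubit 2: amplitudes (a, b) of (|…0…⟩, |…1…⟩) become ((a + b)/√2, (a − b)/√2). Kets absent from the input have amplitude 0.
(|100⟩, |101⟩): (a, b) = (0, 0.7645i) → (0.5406i, -0.5406i)
(|110⟩, |111⟩): (a, b) = (0.6174, 0.1854i) → ((0.4366 + 0.1311i), (0.4366 - 0.1311i))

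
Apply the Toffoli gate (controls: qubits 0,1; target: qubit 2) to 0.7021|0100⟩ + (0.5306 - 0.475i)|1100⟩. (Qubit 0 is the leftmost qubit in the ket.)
0.7021|0100⟩ + (0.5306 - 0.475i)|1110⟩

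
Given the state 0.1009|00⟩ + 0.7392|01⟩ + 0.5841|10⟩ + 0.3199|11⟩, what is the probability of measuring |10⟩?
0.3412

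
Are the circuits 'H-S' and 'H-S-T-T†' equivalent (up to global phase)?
Yes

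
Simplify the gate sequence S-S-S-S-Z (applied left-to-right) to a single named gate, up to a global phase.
Z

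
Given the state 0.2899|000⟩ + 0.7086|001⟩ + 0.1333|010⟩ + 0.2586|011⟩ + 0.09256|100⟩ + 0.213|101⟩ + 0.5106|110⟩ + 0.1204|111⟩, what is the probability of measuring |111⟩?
0.0145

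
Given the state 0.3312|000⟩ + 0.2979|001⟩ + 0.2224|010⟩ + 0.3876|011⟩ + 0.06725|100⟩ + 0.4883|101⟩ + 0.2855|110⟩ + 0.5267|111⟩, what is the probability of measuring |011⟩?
0.1502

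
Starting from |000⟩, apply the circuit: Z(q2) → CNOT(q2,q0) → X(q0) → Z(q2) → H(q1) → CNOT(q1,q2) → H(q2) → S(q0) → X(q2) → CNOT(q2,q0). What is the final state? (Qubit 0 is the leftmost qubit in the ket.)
(1/2)i|001⟩ + (1/2)i|011⟩ + (1/2)i|100⟩ - (1/2)i|110⟩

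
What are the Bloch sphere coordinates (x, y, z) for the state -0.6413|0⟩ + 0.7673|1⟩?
(-0.9841, 0, -0.1775)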